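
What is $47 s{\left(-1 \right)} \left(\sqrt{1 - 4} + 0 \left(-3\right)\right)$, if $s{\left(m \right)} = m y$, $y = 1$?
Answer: $- 47 i \sqrt{3} \approx - 81.406 i$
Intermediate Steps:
$s{\left(m \right)} = m$ ($s{\left(m \right)} = m 1 = m$)
$47 s{\left(-1 \right)} \left(\sqrt{1 - 4} + 0 \left(-3\right)\right) = 47 \left(-1\right) \left(\sqrt{1 - 4} + 0 \left(-3\right)\right) = - 47 \left(\sqrt{-3} + 0\right) = - 47 \left(i \sqrt{3} + 0\right) = - 47 i \sqrt{3}$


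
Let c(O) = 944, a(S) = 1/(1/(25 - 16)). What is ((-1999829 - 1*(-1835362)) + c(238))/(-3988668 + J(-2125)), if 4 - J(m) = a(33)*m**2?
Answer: 163523/44629289 ≈ 0.0036640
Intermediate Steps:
a(S) = 9 (a(S) = 1/(1/9) = 9)
J(m) = 4 - 9*m**2
((-1999829 - 1*(-1835362)) + c(238))/(-3988668 + J(-2125)) = ((-1999829 - 1*(-1835362)) + 944)/(-3988668 + (4 - 9*(-2125)**2)) = ((-1999829 + 1835362) + 944)/(-3988668 + (4 - 9*4515625)) = (-164467 + 944)/(-3988668 + (4 - 40640625)) = -163523/(-3988668 - 40640621) = -163523/(-44629289) = -163523*(-1/44629289) = 163523/44629289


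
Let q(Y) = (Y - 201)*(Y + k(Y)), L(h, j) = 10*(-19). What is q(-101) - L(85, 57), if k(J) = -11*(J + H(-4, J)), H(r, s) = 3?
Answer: -294864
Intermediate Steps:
L(h, j) = -190
k(J) = -33 - 11*J (k(J) = -11*(J + 3) = -11*(3 + J) = -33 - 11*J)
q(Y) = (-201 + Y)*(-33 - 10*Y) (q(Y) = (Y - 201)*(Y + (-33 - 11*Y)) = (-201 + Y)*(-33 - 10*Y))
q(-101) - L(85, 57) = (6633 - 10*(-101)² + 1977*(-101)) - 1*(-190) = (6633 - 10*10201 - 199677) + 190 = (6633 - 102010 - 199677) + 190 = -295054 + 190 = -294864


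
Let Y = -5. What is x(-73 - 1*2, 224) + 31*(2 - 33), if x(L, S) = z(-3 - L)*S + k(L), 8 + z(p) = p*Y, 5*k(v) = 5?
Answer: -83392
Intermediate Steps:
k(v) = 1 (k(v) = (⅕)*5 = 1)
z(p) = -8 - 5*p (z(p) = -8 + p*(-5) = -8 - 5*p)
x(L, S) = 1 + S*(7 + 5*L) (x(L, S) = (-8 - 5*(-3 - L))*S + 1 = (-8 + (15 + 5*L))*S + 1 = (7 + 5*L)*S + 1 = S*(7 + 5*L) + 1 = 1 + S*(7 + 5*L))
x(-73 - 1*2, 224) + 31*(2 - 33) = (1 + 224*(7 + 5*(-73 - 1*2))) + 31*(2 - 33) = (1 + 224*(7 + 5*(-73 - 2))) + 31*(-31) = (1 + 224*(7 + 5*(-75))) - 961 = (1 + 224*(7 - 375)) - 961 = (1 + 224*(-368)) - 961 = (1 - 82432) - 961 = -82431 - 961 = -83392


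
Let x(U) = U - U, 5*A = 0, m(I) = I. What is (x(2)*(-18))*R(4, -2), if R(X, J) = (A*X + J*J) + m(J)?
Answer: 0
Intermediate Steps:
A = 0 (A = (⅕)*0 = 0)
x(U) = 0
R(X, J) = J + J² (R(X, J) = (0*X + J*J) + J = (0 + J²) + J = J² + J = J + J²)
(x(2)*(-18))*R(4, -2) = (0*(-18))*(-2*(1 - 2)) = 0*(-2*(-1)) = 0*2 = 0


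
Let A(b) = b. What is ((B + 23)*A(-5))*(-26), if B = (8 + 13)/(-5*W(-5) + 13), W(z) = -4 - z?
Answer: 13325/4 ≈ 3331.3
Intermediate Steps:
B = 21/8 (B = (8 + 13)/(-5*(-4 - 1*(-5)) + 13) = 21/(-5*(-4 + 5) + 13) = 21/(-5*1 + 13) = 21/(-5 + 13) = 21/8 ≈ 2.6250)
((B + 23)*A(-5))*(-26) = ((21/8 + 23)*(-5))*(-26) = ((205/8)*(-5))*(-26) = -1025/8*(-26) = 13325/4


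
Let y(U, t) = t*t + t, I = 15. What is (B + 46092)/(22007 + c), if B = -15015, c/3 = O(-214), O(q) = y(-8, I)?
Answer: 31077/22727 ≈ 1.3674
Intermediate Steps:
y(U, t) = t + t² (y(U, t) = t² + t = t + t²)
O(q) = 240 (O(q) = 15*(1 + 15) = 15*16 = 240)
c = 720 (c = 3*240 = 720)
(B + 46092)/(22007 + c) = (-15015 + 46092)/(22007 + 720) = 31077/22727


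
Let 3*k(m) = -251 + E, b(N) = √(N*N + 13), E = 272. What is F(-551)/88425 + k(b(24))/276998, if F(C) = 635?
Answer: 35302541/4898709630 ≈ 0.0072065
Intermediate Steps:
b(N) = √(13 + N²) (b(N) = √(N² + 13) = √(13 + N²))
k(m) = 7 (k(m) = (-251 + 272)/3 = (⅓)*21 = 7)
F(-551)/88425 + k(b(24))/276998 = 635/88425 + 7/276998 = 635*(1/88425) + 7*(1/276998) = 127/17685 + 7/276998 = 35302541/4898709630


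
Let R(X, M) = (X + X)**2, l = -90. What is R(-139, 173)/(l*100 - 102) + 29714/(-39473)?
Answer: -1660544080/179641623 ≈ -9.2437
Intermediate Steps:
R(X, M) = 4*X**2 (R(X, M) = (2*X)**2 = 4*X**2)
R(-139, 173)/(l*100 - 102) + 29714/(-39473) = (4*(-139)**2)/(-90*100 - 102) + 29714/(-39473) = (4*19321)/(-9000 - 102) + 29714*(-1/39473) = 77284/(-9102) - 29714/39473 = 77284*(-1/9102) - 29714/39473 = -38642/4551 - 29714/39473 = -1660544080/179641623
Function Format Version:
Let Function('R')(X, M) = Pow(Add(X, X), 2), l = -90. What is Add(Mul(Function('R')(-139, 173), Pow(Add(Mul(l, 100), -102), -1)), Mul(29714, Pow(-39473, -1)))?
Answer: Rational(-1660544080, 179641623) ≈ -9.2437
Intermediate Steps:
Function('R')(X, M) = Mul(4, Pow(X, 2)) (Function('R')(X, M) = Pow(Mul(2, X), 2) = Mul(4, Pow(X, 2)))
Add(Mul(Function('R')(-139, 173), Pow(Add(Mul(l, 100), -102), -1)), Mul(29714, Pow(-39473, -1))) = Add(Mul(Mul(4, Pow(-139, 2)), Pow(Add(Mul(-90, 100), -102), -1)), Mul(29714, Pow(-39473, -1))) = Add(Mul(Mul(4, 19321), Pow(Add(-9000, -102), -1)), Mul(29714, Rational(-1, 39473))) = Add(Mul(77284, Pow(-9102, -1)), Rational(-29714, 39473)) = Add(Mul(77284, Rational(-1, 9102)), Rational(-29714, 39473)) = Add(Rational(-38642, 4551), Rational(-29714, 39473)) = Rational(-1660544080, 179641623)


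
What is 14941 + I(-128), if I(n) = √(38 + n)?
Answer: 14941 + 3*I*√10 ≈ 14941.0 + 9.4868*I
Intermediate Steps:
14941 + I(-128) = 14941 + √(38 - 128) = 14941 + √(-90) = 14941 + 3*I*√10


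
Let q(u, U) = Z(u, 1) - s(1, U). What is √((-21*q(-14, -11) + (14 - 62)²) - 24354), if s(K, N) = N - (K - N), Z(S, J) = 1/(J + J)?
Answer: I*√90174/2 ≈ 150.15*I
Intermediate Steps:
Z(S, J) = 1/(2*J)
s(K, N) = -K + 2*N (s(K, N) = N + (N - K) = -K + 2*N)
q(u, U) = 3/2 - 2*U (q(u, U) = (½)/1 - (-1*1 + 2*U) = (½)*1 - (-1 + 2*U) = ½ + (1 - 2*U) = 3/2 - 2*U)
√((-21*q(-14, -11) + (14 - 62)²) - 24354) = √((-21*(3/2 - 2*(-11)) + (14 - 62)²) - 24354) = √((-21*(3/2 + 22) + (-48)²) - 24354) = √((-21*47/2 + 2304) - 24354) = √((-987/2 + 2304) - 24354) = √(3621/2 - 24354) = √(-45087/2) = I*√90174/2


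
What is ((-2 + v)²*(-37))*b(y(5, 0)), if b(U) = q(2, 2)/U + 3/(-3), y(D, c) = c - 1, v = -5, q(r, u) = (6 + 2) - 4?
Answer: 9065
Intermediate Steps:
q(r, u) = 4 (q(r, u) = 8 - 4 = 4)
y(D, c) = -1 + c
b(U) = -1 + 4/U (b(U) = 4/U + 3/(-3) = 4/U + 3*(-⅓) = 4/U - 1 = -1 + 4/U)
((-2 + v)²*(-37))*b(y(5, 0)) = ((-2 - 5)²*(-37))*((4 - (-1 + 0))/(-1 + 0)) = ((-7)²*(-37))*((4 - 1*(-1))/(-1)) = (49*(-37))*(-(4 + 1)) = -(-1813)*5 = -1813*(-5) = 9065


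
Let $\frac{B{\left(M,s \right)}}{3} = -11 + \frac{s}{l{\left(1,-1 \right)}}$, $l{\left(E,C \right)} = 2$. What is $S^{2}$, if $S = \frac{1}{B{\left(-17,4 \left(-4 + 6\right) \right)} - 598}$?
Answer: $\frac{1}{383161} \approx 2.6099 \cdot 10^{-6}$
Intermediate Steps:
$B{\left(M,s \right)} = -33 + \frac{3 s}{2}$ ($B{\left(M,s \right)} = 3 \left(-11 + \frac{s}{2}\right) = -33 + \frac{3 s}{2}$)
$S = - \frac{1}{619}$ ($S = \frac{1}{\left(-33 + \frac{3 \cdot 4 \left(-4 + 6\right)}{2}\right) - 598} = \frac{1}{\left(-33 + \frac{3 \cdot 4 \cdot 2}{2}\right) - 598} = \frac{1}{\left(-33 + \frac{3}{2} \cdot 8\right) - 598} = \frac{1}{\left(-33 + 12\right) - 598} = \frac{1}{-21 - 598} = \frac{1}{-619} = - \frac{1}{619} \approx -0.0016155$)
$S^{2} = \left(- \frac{1}{619}\right)^{2} = \frac{1}{383161}$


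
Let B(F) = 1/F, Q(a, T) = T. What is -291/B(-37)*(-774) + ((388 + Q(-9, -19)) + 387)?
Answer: -8332902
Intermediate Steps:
-291/B(-37)*(-774) + ((388 + Q(-9, -19)) + 387) = -291/(1/(-37))*(-774) + ((388 - 19) + 387) = -291/(-1/37)*(-774) + (369 + 387) = -291*(-37)*(-774) + 756 = 10767*(-774) + 756 = -8333658 + 756 = -8332902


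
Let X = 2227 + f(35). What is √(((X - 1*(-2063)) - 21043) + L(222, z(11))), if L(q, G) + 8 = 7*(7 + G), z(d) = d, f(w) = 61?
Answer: I*√16574 ≈ 128.74*I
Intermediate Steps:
L(q, G) = 41 + 7*G (L(q, G) = -8 + 7*(7 + G) = -8 + (49 + 7*G) = 41 + 7*G)
X = 2288 (X = 2227 + 61 = 2288)
√(((X - 1*(-2063)) - 21043) + L(222, z(11))) = √(((2288 - 1*(-2063)) - 21043) + (41 + 7*11)) = √(((2288 + 2063) - 21043) + (41 + 77)) = √((4351 - 21043) + 118) = √(-16692 + 118) = √(-16574) = I*√16574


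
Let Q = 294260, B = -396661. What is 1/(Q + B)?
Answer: -1/102401 ≈ -9.7655e-6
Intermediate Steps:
1/(Q + B) = 1/(294260 - 396661) = 1/(-102401) = -1/102401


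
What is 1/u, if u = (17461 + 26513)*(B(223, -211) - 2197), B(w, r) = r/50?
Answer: -25/2419911207 ≈ -1.0331e-8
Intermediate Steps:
B(w, r) = r/50 (B(w, r) = r*(1/50) = r/50)
u = -2419911207/25 (u = (17461 + 26513)*((1/50)*(-211) - 2197) = 43974*(-211/50 - 2197) = 43974*(-110061/50) = -2419911207/25 ≈ -9.6796e+7)
1/u = 1/(-2419911207/25) = -25/2419911207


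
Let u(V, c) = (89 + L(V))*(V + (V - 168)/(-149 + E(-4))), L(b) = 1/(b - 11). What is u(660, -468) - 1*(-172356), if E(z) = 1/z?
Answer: 29808518964/129151 ≈ 2.3080e+5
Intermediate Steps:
L(b) = 1/(-11 + b)
u(V, c) = (89 + 1/(-11 + V))*(224/199 + 593*V/597) (u(V, c) = (89 + 1/(-11 + V))*(V + (V - 168)/(-149 + 1/(-4))) = (89 + 1/(-11 + V))*(V + (-168 + V)/(-149 - 1/4)) = (89 + 1/(-11 + V))*(V + (-168 + V)/(-597/4)) = (89 + 1/(-11 + V))*(V + (-168 + V)*(-4/597)) = (89 + 1/(-11 + V))*(V + (224/199 - 4*V/597)) = (89 + 1/(-11 + V))*(224/199 + 593*V/597))
u(660, -468) - 1*(-172356) = (-657216 - 520146*660 + 52777*660**2)/(597*(-11 + 660)) - 1*(-172356) = (1/597)*(-657216 - 343296360 + 52777*435600)/649 + 172356 = (1/597)*(1/649)*(-657216 - 343296360 + 22989661200) + 172356 = (1/597)*(1/649)*22645707624 + 172356 = 7548569208/129151 + 172356 = 29808518964/129151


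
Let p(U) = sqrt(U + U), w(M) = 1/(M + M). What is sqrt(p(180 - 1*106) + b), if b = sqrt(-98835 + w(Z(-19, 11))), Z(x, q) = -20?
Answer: sqrt(200*sqrt(37) + 5*I*sqrt(39534010))/10 ≈ 12.782 + 12.297*I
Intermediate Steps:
w(M) = 1/(2*M)
p(U) = sqrt(2)*sqrt(U) (p(U) = sqrt(2*U) = sqrt(2)*sqrt(U))
b = I*sqrt(39534010)/20 (b = sqrt(-98835 + (1/2)/(-20)) = sqrt(-98835 + (1/2)*(-1/20)) = sqrt(-98835 - 1/40) = sqrt(-3953401/40) = I*sqrt(39534010)/20 ≈ 314.38*I)
sqrt(p(180 - 1*106) + b) = sqrt(sqrt(2)*sqrt(180 - 1*106) + I*sqrt(39534010)/20) = sqrt(sqrt(2)*sqrt(180 - 106) + I*sqrt(39534010)/20) = sqrt(sqrt(2)*sqrt(74) + I*sqrt(39534010)/20) = sqrt(2*sqrt(37) + I*sqrt(39534010)/20)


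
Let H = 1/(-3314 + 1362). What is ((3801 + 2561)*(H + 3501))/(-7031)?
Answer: -21738798131/6862256 ≈ -3167.9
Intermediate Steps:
H = -1/1952 (H = 1/(-1952) = -1/1952 ≈ -0.00051230)
((3801 + 2561)*(H + 3501))/(-7031) = ((3801 + 2561)*(-1/1952 + 3501))/(-7031) = (6362*(6833951/1952))*(-1/7031) = (21738798131/976)*(-1/7031) = -21738798131/6862256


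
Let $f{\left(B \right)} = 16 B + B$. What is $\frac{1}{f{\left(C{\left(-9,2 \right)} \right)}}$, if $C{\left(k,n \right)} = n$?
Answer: $\frac{1}{34} \approx 0.029412$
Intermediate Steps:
$f{\left(B \right)} = 17 B$
$\frac{1}{f{\left(C{\left(-9,2 \right)} \right)}} = \frac{1}{17 \cdot 2} = \frac{1}{34}$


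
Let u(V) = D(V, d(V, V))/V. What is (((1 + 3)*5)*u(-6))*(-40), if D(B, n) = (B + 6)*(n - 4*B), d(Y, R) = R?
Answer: 0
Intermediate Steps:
D(B, n) = (6 + B)*(n - 4*B)
u(V) = (-18*V - 3*V**2)/V (u(V) = (-24*V - 4*V**2 + 6*V + V*V)/V = (-24*V - 4*V**2 + 6*V + V**2)/V = (-18*V - 3*V**2)/V)
(((1 + 3)*5)*u(-6))*(-40) = (((1 + 3)*5)*(-18 - 3*(-6)))*(-40) = ((4*5)*(-18 + 18))*(-40) = (20*0)*(-40) = 0*(-40) = 0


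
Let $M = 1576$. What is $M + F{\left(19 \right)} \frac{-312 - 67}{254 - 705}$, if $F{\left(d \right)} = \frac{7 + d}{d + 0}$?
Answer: $\frac{13514598}{8569} \approx 1577.2$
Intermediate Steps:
$F{\left(d \right)} = \frac{7 + d}{d}$
$M + F{\left(19 \right)} \frac{-312 - 67}{254 - 705} = 1576 + \frac{7 + 19}{19} \frac{-312 - 67}{254 - 705} = 1576 + \frac{1}{19} \cdot 26 \left(- \frac{379}{-451}\right) = 1576 + \frac{26 \left(\left(-379\right) \left(- \frac{1}{451}\right)\right)}{19} = 1576 + \frac{26}{19} \cdot \frac{379}{451} = 1576 + \frac{9854}{8569} = \frac{13514598}{8569}$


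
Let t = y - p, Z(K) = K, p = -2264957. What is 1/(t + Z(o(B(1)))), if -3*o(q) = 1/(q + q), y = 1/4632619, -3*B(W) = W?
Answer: 9265238/20985370297387 ≈ 4.4151e-7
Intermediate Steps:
B(W) = -W/3
y = 1/4632619 ≈ 2.1586e-7
o(q) = -1/(6*q) (o(q) = -1/(3*(q + q)) = -1/(2*q)/3 = -1/(6*q))
t = 10492682832384/4632619 (t = 1/4632619 - 1*(-2264957) = 1/4632619 + 2264957 = 10492682832384/4632619 ≈ 2.2650e+6)
1/(t + Z(o(B(1)))) = 1/(10492682832384/4632619 - 1/(6*((-⅓*1)))) = 1/(10492682832384/4632619 - 1/(6*(-⅓))) = 1/(10492682832384/4632619 - ⅙*(-3)) = 1/(10492682832384/4632619 + ½) = 1/(20985370297387/9265238) = 9265238/20985370297387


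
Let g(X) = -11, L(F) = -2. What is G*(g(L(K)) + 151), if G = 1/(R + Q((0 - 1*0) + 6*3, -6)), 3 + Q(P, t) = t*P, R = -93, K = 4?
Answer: -35/51 ≈ -0.68627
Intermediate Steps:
Q(P, t) = -3 + P*t (Q(P, t) = -3 + t*P = -3 + P*t)
G = -1/204 (G = 1/(-93 + (-3 + ((0 - 1*0) + 6*3)*(-6))) = 1/(-93 + (-3 + ((0 + 0) + 18)*(-6))) = 1/(-93 + (-3 + (0 + 18)*(-6))) = 1/(-93 + (-3 + 18*(-6))) = 1/(-93 + (-3 - 108)) = 1/(-93 - 111) = 1/(-204) = -1/204 ≈ -0.0049020)
G*(g(L(K)) + 151) = -(-11 + 151)/204 = -1/204*140 = -35/51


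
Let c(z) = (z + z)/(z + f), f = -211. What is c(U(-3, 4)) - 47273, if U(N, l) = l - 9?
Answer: -5105479/108 ≈ -47273.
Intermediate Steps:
U(N, l) = -9 + l
c(z) = 2*z/(-211 + z) (c(z) = (z + z)/(z - 211) = (2*z)/(-211 + z) = 2*z/(-211 + z))
c(U(-3, 4)) - 47273 = 2*(-9 + 4)/(-211 + (-9 + 4)) - 47273 = 2*(-5)/(-211 - 5) - 47273 = 2*(-5)/(-216) - 47273 = 2*(-5)*(-1/216) - 47273 = 5/108 - 47273 = -5105479/108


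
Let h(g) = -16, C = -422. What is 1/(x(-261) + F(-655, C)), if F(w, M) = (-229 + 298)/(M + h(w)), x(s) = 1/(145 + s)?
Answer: -8468/1407 ≈ -6.0185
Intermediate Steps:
F(w, M) = 69/(-16 + M) (F(w, M) = (-229 + 298)/(M - 16) = 69/(-16 + M))
1/(x(-261) + F(-655, C)) = 1/(1/(145 - 261) + 69/(-16 - 422)) = 1/(1/(-116) + 69/(-438)) = 1/(-1/116 + 69*(-1/438)) = 1/(-1/116 - 23/146) = 1/(-1407/8468) = -8468/1407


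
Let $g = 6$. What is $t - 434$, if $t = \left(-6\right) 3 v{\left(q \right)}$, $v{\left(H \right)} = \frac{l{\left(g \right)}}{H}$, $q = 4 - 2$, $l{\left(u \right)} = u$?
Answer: $-488$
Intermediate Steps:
$q = 2$
$v{\left(H \right)} = \frac{6}{H}$
$t = -54$ ($t = \left(-6\right) 3 \cdot \frac{6}{2} = - 18 \cdot 6 \cdot \frac{1}{2} = \left(-18\right) 3 = -54$)
$t - 434 = -54 - 434 = -488$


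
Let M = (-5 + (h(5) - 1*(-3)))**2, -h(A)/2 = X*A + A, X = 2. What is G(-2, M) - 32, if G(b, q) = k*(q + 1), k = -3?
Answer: -3107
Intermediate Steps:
h(A) = -6*A (h(A) = -2*(2*A + A) = -6*A)
M = 1024 (M = (-5 + (-6*5 - 1*(-3)))**2 = (-5 + (-30 + 3))**2 = (-5 - 27)**2 = (-32)**2 = 1024)
G(b, q) = -3 - 3*q (G(b, q) = -3*(q + 1) = -3*(1 + q) = -3 - 3*q)
G(-2, M) - 32 = (-3 - 3*1024) - 32 = (-3 - 3072) - 32 = -3075 - 32 = -3107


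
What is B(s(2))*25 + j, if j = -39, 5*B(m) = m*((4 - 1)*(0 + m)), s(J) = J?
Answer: 21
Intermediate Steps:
B(m) = 3*m²/5 (B(m) = (m*((4 - 1)*(0 + m)))/5 = (m*(3*m))/5 = (3*m²)/5 = 3*m²/5)
B(s(2))*25 + j = ((⅗)*2²)*25 - 39 = ((⅗)*4)*25 - 39 = (12/5)*25 - 39 = 60 - 39 = 21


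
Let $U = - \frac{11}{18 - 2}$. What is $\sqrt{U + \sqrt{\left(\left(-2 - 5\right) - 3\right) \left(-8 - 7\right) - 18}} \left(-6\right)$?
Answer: $- \frac{3 \sqrt{-11 + 32 \sqrt{33}}}{2} \approx -19.719$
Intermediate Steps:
$U = - \frac{11}{16}$ ($U = - \frac{11}{18 - 2} = - \frac{11}{16} \approx -0.6875$)
$\sqrt{U + \sqrt{\left(\left(-2 - 5\right) - 3\right) \left(-8 - 7\right) - 18}} \left(-6\right) = \sqrt{- \frac{11}{16} + \sqrt{\left(\left(-2 - 5\right) - 3\right) \left(-8 - 7\right) - 18}} \left(-6\right) = \sqrt{- \frac{11}{16} + \sqrt{\left(\left(-2 - 5\right) - 3\right) \left(-15\right) - 18}} \left(-6\right) = \sqrt{- \frac{11}{16} + \sqrt{\left(-7 - 3\right) \left(-15\right) - 18}} \left(-6\right) = \sqrt{- \frac{11}{16} + \sqrt{\left(-10\right) \left(-15\right) - 18}} \left(-6\right) = \sqrt{- \frac{11}{16} + \sqrt{150 - 18}} \left(-6\right) = \sqrt{- \frac{11}{16} + \sqrt{132}} \left(-6\right) = \sqrt{- \frac{11}{16} + 2 \sqrt{33}} \left(-6\right) = - 6 \sqrt{- \frac{11}{16} + 2 \sqrt{33}}$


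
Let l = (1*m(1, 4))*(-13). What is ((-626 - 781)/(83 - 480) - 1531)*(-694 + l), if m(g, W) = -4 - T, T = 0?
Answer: 389308800/397 ≈ 9.8063e+5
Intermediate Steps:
m(g, W) = -4 (m(g, W) = -4 - 1*0 = -4 + 0 = -4)
l = 52 (l = (1*(-4))*(-13) = -4*(-13) = 52)
((-626 - 781)/(83 - 480) - 1531)*(-694 + l) = ((-626 - 781)/(83 - 480) - 1531)*(-694 + 52) = (-1407/(-397) - 1531)*(-642) = (-1407*(-1/397) - 1531)*(-642) = (1407/397 - 1531)*(-642) = -606400/397*(-642) = 389308800/397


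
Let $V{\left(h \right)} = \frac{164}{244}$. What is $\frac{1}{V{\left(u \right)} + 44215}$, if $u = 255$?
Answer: $\frac{61}{2697156} \approx 2.2616 \cdot 10^{-5}$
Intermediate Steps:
$V{\left(h \right)} = \frac{41}{61}$ ($V{\left(h \right)} = 164 \cdot \frac{1}{244} = \frac{41}{61}$)
$\frac{1}{V{\left(u \right)} + 44215} = \frac{1}{\frac{41}{61} + 44215} = \frac{1}{\frac{2697156}{61}} = \frac{61}{2697156}$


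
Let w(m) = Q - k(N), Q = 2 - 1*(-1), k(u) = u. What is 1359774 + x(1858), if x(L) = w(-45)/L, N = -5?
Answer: 1263230050/929 ≈ 1.3598e+6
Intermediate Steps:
Q = 3 (Q = 2 + 1 = 3)
w(m) = 8 (w(m) = 3 - 1*(-5) = 3 + 5 = 8)
x(L) = 8/L
1359774 + x(1858) = 1359774 + 8/1858 = 1359774 + 8*(1/1858) = 1359774 + 4/929 = 1263230050/929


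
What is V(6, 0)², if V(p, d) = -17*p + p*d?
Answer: 10404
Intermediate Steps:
V(p, d) = -17*p + d*p
V(6, 0)² = (6*(-17 + 0))² = (6*(-17))² = (-102)² = 10404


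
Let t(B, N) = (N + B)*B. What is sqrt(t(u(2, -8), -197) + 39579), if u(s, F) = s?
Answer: sqrt(39189) ≈ 197.96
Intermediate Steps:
t(B, N) = B*(B + N) (t(B, N) = (B + N)*B = B*(B + N))
sqrt(t(u(2, -8), -197) + 39579) = sqrt(2*(2 - 197) + 39579) = sqrt(2*(-195) + 39579) = sqrt(-390 + 39579) = sqrt(39189)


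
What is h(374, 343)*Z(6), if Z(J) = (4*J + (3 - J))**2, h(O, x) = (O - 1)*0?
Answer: 0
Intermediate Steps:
h(O, x) = 0 (h(O, x) = (-1 + O)*0 = 0)
Z(J) = (3 + 3*J)**2
h(374, 343)*Z(6) = 0*(9*(1 + 6)**2) = 0*(9*7**2) = 0*(9*49) = 0*441 = 0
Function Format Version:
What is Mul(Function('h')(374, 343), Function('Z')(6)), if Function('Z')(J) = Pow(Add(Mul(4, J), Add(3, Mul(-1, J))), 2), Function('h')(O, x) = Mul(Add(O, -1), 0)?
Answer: 0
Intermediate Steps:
Function('h')(O, x) = 0 (Function('h')(O, x) = Mul(Add(-1, O), 0) = 0)
Function('Z')(J) = Pow(Add(3, Mul(3, J)), 2)
Mul(Function('h')(374, 343), Function('Z')(6)) = Mul(0, Mul(9, Pow(Add(1, 6), 2))) = Mul(0, Mul(9, Pow(7, 2))) = Mul(0, Mul(9, 49)) = Mul(0, 441) = 0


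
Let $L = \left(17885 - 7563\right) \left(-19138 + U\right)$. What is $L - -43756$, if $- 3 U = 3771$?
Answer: $-210473434$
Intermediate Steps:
$U = -1257$ ($U = \left(- \frac{1}{3}\right) 3771 = -1257$)
$L = -210517190$ ($L = \left(17885 - 7563\right) \left(-19138 - 1257\right) = 10322 \left(-20395\right) = -210517190$)
$L - -43756 = -210517190 - -43756 = -210517190 + 43756 = -210473434$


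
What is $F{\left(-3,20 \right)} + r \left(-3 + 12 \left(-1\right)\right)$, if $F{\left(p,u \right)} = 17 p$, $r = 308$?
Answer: $-4671$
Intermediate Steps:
$F{\left(-3,20 \right)} + r \left(-3 + 12 \left(-1\right)\right) = 17 \left(-3\right) + 308 \left(-3 + 12 \left(-1\right)\right) = -51 + 308 \left(-3 - 12\right) = -51 + 308 \left(-15\right) = -51 - 4620 = -4671$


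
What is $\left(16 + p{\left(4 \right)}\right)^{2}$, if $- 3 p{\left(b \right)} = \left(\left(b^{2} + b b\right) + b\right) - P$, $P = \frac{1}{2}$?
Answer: $\frac{625}{36} \approx 17.361$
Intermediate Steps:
$P = \frac{1}{2} \approx 0.5$
$p{\left(b \right)} = \frac{1}{6} - \frac{2 b^{2}}{3} - \frac{b}{3}$ ($p{\left(b \right)} = - \frac{\left(\left(b^{2} + b b\right) + b\right) - \frac{1}{2}}{3} = - \frac{\left(\left(b^{2} + b^{2}\right) + b\right) - \frac{1}{2}}{3} = - \frac{\left(2 b^{2} + b\right) - \frac{1}{2}}{3} = - \frac{\left(b + 2 b^{2}\right) - \frac{1}{2}}{3} = - \frac{- \frac{1}{2} + b + 2 b^{2}}{3} = \frac{1}{6} - \frac{2 b^{2}}{3} - \frac{b}{3}$)
$\left(16 + p{\left(4 \right)}\right)^{2} = \left(16 - \left(\frac{7}{6} + \frac{32}{3}\right)\right)^{2} = \left(16 - \frac{71}{6}\right)^{2} = \left(\frac{25}{6}\right)^{2} = \frac{625}{36}$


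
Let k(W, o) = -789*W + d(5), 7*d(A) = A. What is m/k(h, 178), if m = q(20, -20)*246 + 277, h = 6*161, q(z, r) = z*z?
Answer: -690739/5335213 ≈ -0.12947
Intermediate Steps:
q(z, r) = z²
d(A) = A/7
h = 966
k(W, o) = 5/7 - 789*W (k(W, o) = -789*W + (⅐)*5 = -789*W + 5/7 = 5/7 - 789*W)
m = 98677 (m = 20²*246 + 277 = 400*246 + 277 = 98400 + 277 = 98677)
m/k(h, 178) = 98677/(5/7 - 789*966) = 98677/(5/7 - 762174) = 98677/(-5335213/7) = 98677*(-7/5335213) = -690739/5335213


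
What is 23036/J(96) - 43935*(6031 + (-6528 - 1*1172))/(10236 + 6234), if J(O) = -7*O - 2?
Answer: 1634778073/370026 ≈ 4418.0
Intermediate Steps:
J(O) = -2 - 7*O
23036/J(96) - 43935*(6031 + (-6528 - 1*1172))/(10236 + 6234) = 23036/(-2 - 7*96) - 43935*(6031 + (-6528 - 1*1172))/(10236 + 6234) = 23036/(-2 - 672) - 43935/(16470/(6031 + (-6528 - 1172))) = 23036/(-674) - 43935/(16470/(6031 - 7700)) = 23036*(-1/674) - 43935/(16470/(-1669)) = -11518/337 - 43935/(16470*(-1/1669)) = -11518/337 - 43935/(-16470/1669) = -11518/337 - 43935*(-1669/16470) = -11518/337 + 4888501/1098 = 1634778073/370026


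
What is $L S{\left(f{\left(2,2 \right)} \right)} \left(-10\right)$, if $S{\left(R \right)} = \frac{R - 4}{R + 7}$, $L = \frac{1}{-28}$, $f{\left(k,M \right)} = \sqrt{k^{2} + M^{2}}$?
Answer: $- \frac{90}{287} + \frac{55 \sqrt{2}}{287} \approx -0.042572$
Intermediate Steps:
$f{\left(k,M \right)} = \sqrt{M^{2} + k^{2}}$
$L = - \frac{1}{28} \approx -0.035714$
$S{\left(R \right)} = \frac{-4 + R}{7 + R}$
$L S{\left(f{\left(2,2 \right)} \right)} \left(-10\right) = - \frac{\frac{1}{7 + \sqrt{2^{2} + 2^{2}}} \left(-4 + \sqrt{2^{2} + 2^{2}}\right)}{28} \left(-10\right) = - \frac{\frac{1}{7 + \sqrt{4 + 4}} \left(-4 + \sqrt{4 + 4}\right)}{28} \left(-10\right) = - \frac{\frac{1}{7 + \sqrt{8}} \left(-4 + \sqrt{8}\right)}{28} \left(-10\right) = - \frac{\frac{1}{7 + 2 \sqrt{2}} \left(-4 + 2 \sqrt{2}\right)}{28} \left(-10\right) = - \frac{-4 + 2 \sqrt{2}}{28 \left(7 + 2 \sqrt{2}\right)} \left(-10\right) = \frac{5 \left(-4 + 2 \sqrt{2}\right)}{14 \left(7 + 2 \sqrt{2}\right)}$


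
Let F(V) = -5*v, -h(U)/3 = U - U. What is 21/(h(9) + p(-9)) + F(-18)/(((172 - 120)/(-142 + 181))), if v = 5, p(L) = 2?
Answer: -33/4 ≈ -8.2500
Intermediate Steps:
h(U) = 0 (h(U) = -3*(U - U) = -3*0 = 0)
F(V) = -25 (F(V) = -5*5 = -25)
21/(h(9) + p(-9)) + F(-18)/(((172 - 120)/(-142 + 181))) = 21/(0 + 2) - 25*(-142 + 181)/(172 - 120) = 21/2 - 25/(52/39) = 21*(½) - 25/(52*(1/39)) = 21/2 - 25/4/3 = 21/2 - 25*¾ = 21/2 - 75/4 = -33/4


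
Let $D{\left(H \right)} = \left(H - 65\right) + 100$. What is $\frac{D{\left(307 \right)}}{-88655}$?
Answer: $- \frac{342}{88655} \approx -0.0038576$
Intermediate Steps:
$D{\left(H \right)} = 35 + H$ ($D{\left(H \right)} = \left(-65 + H\right) + 100 = 35 + H$)
$\frac{D{\left(307 \right)}}{-88655} = \frac{35 + 307}{-88655} = 342 \left(- \frac{1}{88655}\right) = - \frac{342}{88655}$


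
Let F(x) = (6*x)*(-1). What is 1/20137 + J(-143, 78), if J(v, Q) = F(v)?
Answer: 17277547/20137 ≈ 858.00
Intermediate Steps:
F(x) = -6*x
J(v, Q) = -6*v
1/20137 + J(-143, 78) = 1/20137 - 6*(-143) = 1/20137 + 858 = 17277547/20137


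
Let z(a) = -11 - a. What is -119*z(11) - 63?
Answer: 2555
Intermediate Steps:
-119*z(11) - 63 = -119*(-11 - 1*11) - 63 = -119*(-11 - 11) - 63 = -119*(-22) - 63 = 2618 - 63 = 2555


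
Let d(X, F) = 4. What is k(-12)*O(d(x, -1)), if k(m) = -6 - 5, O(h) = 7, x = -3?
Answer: -77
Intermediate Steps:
k(m) = -11
k(-12)*O(d(x, -1)) = -11*7 = -77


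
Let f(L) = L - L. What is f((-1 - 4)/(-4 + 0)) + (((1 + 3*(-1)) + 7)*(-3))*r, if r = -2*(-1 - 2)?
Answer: -90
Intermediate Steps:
f(L) = 0
r = 6 (r = -2*(-3) = 6)
f((-1 - 4)/(-4 + 0)) + (((1 + 3*(-1)) + 7)*(-3))*r = 0 + (((1 + 3*(-1)) + 7)*(-3))*6 = 0 + (((1 - 3) + 7)*(-3))*6 = 0 + ((-2 + 7)*(-3))*6 = 0 + (5*(-3))*6 = 0 - 15*6 = 0 - 90 = -90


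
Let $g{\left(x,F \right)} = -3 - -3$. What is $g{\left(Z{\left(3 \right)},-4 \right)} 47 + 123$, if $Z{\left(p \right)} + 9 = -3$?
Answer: $123$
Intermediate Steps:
$Z{\left(p \right)} = -12$ ($Z{\left(p \right)} = -9 - 3 = -12$)
$g{\left(x,F \right)} = 0$ ($g{\left(x,F \right)} = -3 + 3 = 0$)
$g{\left(Z{\left(3 \right)},-4 \right)} 47 + 123 = 0 \cdot 47 + 123 = 0 + 123 = 123$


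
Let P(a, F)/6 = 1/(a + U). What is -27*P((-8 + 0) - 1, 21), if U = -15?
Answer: 27/4 ≈ 6.7500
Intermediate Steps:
P(a, F) = 6/(-15 + a) (P(a, F) = 6/(a - 15) = 6/(-15 + a))
-27*P((-8 + 0) - 1, 21) = -162/(-15 + ((-8 + 0) - 1)) = -162/(-15 + (-8 - 1)) = -162/(-15 - 9) = -162/(-24) = -162*(-1)/24 = -27*(-¼) = 27/4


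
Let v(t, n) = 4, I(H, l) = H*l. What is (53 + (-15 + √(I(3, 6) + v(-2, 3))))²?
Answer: (38 + √22)² ≈ 1822.5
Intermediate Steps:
(53 + (-15 + √(I(3, 6) + v(-2, 3))))² = (53 + (-15 + √(3*6 + 4)))² = (53 + (-15 + √(18 + 4)))² = (53 + (-15 + √22))² = (38 + √22)²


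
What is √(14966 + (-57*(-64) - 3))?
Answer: √18611 ≈ 136.42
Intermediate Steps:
√(14966 + (-57*(-64) - 3)) = √(14966 + (3648 - 3)) = √(14966 + 3645) = √18611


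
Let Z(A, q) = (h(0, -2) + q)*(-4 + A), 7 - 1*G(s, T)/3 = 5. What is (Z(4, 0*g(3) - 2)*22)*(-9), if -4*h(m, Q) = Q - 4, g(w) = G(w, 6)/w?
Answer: 0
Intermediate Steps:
G(s, T) = 6 (G(s, T) = 21 - 3*5 = 21 - 15 = 6)
g(w) = 6/w
h(m, Q) = 1 - Q/4 (h(m, Q) = -(Q - 4)/4 = -(-4 + Q)/4 = 1 - Q/4)
Z(A, q) = (-4 + A)*(3/2 + q) (Z(A, q) = ((1 - 1/4*(-2)) + q)*(-4 + A) = ((1 + 1/2) + q)*(-4 + A) = (3/2 + q)*(-4 + A) = (-4 + A)*(3/2 + q))
(Z(4, 0*g(3) - 2)*22)*(-9) = ((-6 - 4*(0*(6/3) - 2) + (3/2)*4 + 4*(0*(6/3) - 2))*22)*(-9) = ((-6 - 4*(0*(6*(1/3)) - 2) + 6 + 4*(0*(6*(1/3)) - 2))*22)*(-9) = ((-6 - 4*(0*2 - 2) + 6 + 4*(0*2 - 2))*22)*(-9) = ((-6 - 4*(0 - 2) + 6 + 4*(0 - 2))*22)*(-9) = ((-6 - 4*(-2) + 6 + 4*(-2))*22)*(-9) = ((-6 + 8 + 6 - 8)*22)*(-9) = (0*22)*(-9) = 0*(-9) = 0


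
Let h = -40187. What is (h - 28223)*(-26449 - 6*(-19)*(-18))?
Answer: 1949753410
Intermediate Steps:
(h - 28223)*(-26449 - 6*(-19)*(-18)) = (-40187 - 28223)*(-26449 - 6*(-19)*(-18)) = -68410*(-26449 + 114*(-18)) = -68410*(-26449 - 2052) = -68410*(-28501) = 1949753410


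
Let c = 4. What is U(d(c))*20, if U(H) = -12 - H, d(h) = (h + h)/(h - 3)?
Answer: -400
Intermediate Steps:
d(h) = 2*h/(-3 + h) (d(h) = (2*h)/(-3 + h) = 2*h/(-3 + h))
U(d(c))*20 = (-12 - 2*4/(-3 + 4))*20 = (-12 - 2*4/1)*20 = (-12 - 2*4)*20 = (-12 - 1*8)*20 = (-12 - 8)*20 = -20*20 = -400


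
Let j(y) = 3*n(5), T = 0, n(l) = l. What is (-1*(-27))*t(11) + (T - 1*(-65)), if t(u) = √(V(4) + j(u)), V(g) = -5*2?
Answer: 65 + 27*√5 ≈ 125.37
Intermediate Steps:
V(g) = -10
j(y) = 15 (j(y) = 3*5 = 15)
t(u) = √5 (t(u) = √(-10 + 15) = √5)
(-1*(-27))*t(11) + (T - 1*(-65)) = (-1*(-27))*√5 + (0 - 1*(-65)) = 27*√5 + (0 + 65) = 27*√5 + 65 = 65 + 27*√5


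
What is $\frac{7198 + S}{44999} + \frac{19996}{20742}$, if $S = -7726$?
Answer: $\frac{444424114}{466684629} \approx 0.9523$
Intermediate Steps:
$\frac{7198 + S}{44999} + \frac{19996}{20742} = \frac{7198 - 7726}{44999} + \frac{19996}{20742} = \left(-528\right) \frac{1}{44999} + 19996 \cdot \frac{1}{20742} = - \frac{528}{44999} + \frac{9998}{10371} = \frac{444424114}{466684629}$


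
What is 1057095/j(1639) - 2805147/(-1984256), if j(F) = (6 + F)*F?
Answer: 1932131641221/1069972347136 ≈ 1.8058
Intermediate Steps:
j(F) = F*(6 + F)
1057095/j(1639) - 2805147/(-1984256) = 1057095/((1639*(6 + 1639))) - 2805147/(-1984256) = 1057095/((1639*1645)) - 2805147*(-1/1984256) = 1057095/2696155 + 2805147/1984256 = 1057095*(1/2696155) + 2805147/1984256 = 211419/539231 + 2805147/1984256 = 1932131641221/1069972347136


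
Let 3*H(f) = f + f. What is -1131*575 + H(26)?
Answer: -1950923/3 ≈ -6.5031e+5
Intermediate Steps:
H(f) = 2*f/3 (H(f) = (f + f)/3 = (2*f)/3 = 2*f/3)
-1131*575 + H(26) = -1131*575 + (⅔)*26 = -650325 + 52/3 = -1950923/3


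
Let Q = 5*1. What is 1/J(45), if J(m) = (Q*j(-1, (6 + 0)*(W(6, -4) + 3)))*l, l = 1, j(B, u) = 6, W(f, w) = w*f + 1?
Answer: 1/30 ≈ 0.033333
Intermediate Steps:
W(f, w) = 1 + f*w (W(f, w) = f*w + 1 = 1 + f*w)
Q = 5
J(m) = 30 (J(m) = (5*6)*1 = 30*1 = 30)
1/J(45) = 1/30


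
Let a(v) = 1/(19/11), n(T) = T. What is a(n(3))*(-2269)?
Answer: -24959/19 ≈ -1313.6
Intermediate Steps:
a(v) = 11/19 (a(v) = 1/(19*(1/11)) = 1/(19/11) = 11/19)
a(n(3))*(-2269) = (11/19)*(-2269) = -24959/19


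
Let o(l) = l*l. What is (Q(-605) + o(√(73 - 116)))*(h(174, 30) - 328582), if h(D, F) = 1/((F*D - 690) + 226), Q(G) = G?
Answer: 253163230542/1189 ≈ 2.1292e+8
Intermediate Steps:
h(D, F) = 1/(-464 + D*F) (h(D, F) = 1/((D*F - 690) + 226) = 1/((-690 + D*F) + 226) = 1/(-464 + D*F))
o(l) = l²
(Q(-605) + o(√(73 - 116)))*(h(174, 30) - 328582) = (-605 + (√(73 - 116))²)*(1/(-464 + 174*30) - 328582) = (-605 + (√(-43))²)*(1/(-464 + 5220) - 328582) = (-605 + (I*√43)²)*(1/4756 - 328582) = (-605 - 43)*(1/4756 - 328582) = -648*(-1562735991/4756) = 253163230542/1189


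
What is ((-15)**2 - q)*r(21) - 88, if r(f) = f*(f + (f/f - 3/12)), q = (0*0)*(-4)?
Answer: 410723/4 ≈ 1.0268e+5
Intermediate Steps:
q = 0 (q = 0*(-4) = 0)
r(f) = f*(3/4 + f) (r(f) = f*(f + (1 - 3*1/12)) = f*(f + (1 - 1/4)) = f*(f + 3/4) = f*(3/4 + f))
((-15)**2 - q)*r(21) - 88 = ((-15)**2 - 1*0)*((1/4)*21*(3 + 4*21)) - 88 = (225 + 0)*((1/4)*21*(3 + 84)) - 88 = 225*((1/4)*21*87) - 88 = 225*(1827/4) - 88 = 411075/4 - 88 = 410723/4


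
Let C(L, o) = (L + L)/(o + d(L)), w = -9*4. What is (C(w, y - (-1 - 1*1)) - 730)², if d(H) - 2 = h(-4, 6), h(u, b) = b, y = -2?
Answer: 546121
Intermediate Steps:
d(H) = 8 (d(H) = 2 + 6 = 8)
w = -36
C(L, o) = 2*L/(8 + o) (C(L, o) = (L + L)/(o + 8) = (2*L)/(8 + o) = 2*L/(8 + o))
(C(w, y - (-1 - 1*1)) - 730)² = (2*(-36)/(8 + (-2 - (-1 - 1*1))) - 730)² = (2*(-36)/(8 + (-2 - (-1 - 1))) - 730)² = (2*(-36)/(8 + (-2 - 1*(-2))) - 730)² = (2*(-36)/(8 + (-2 + 2)) - 730)² = (2*(-36)/(8 + 0) - 730)² = (2*(-36)/8 - 730)² = (2*(-36)*(⅛) - 730)² = (-9 - 730)² = (-739)² = 546121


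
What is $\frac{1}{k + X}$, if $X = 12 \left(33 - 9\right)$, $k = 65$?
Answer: $\frac{1}{353} \approx 0.0028329$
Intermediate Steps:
$X = 288$ ($X = 12 \cdot 24 = 288$)
$\frac{1}{k + X} = \frac{1}{65 + 288} = \frac{1}{353}$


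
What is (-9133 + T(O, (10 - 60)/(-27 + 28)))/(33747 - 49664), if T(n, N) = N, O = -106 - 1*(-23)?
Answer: 9183/15917 ≈ 0.57693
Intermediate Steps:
O = -83 (O = -106 + 23 = -83)
(-9133 + T(O, (10 - 60)/(-27 + 28)))/(33747 - 49664) = (-9133 + (10 - 60)/(-27 + 28))/(33747 - 49664) = (-9133 - 50/1)/(-15917) = (-9133 - 50*1)*(-1/15917) = (-9133 - 50)*(-1/15917) = -9183*(-1/15917) = 9183/15917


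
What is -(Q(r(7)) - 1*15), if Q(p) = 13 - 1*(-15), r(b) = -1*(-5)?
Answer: -13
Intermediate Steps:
r(b) = 5
Q(p) = 28 (Q(p) = 13 + 15 = 28)
-(Q(r(7)) - 1*15) = -(28 - 1*15) = -(28 - 15) = -1*13 = -13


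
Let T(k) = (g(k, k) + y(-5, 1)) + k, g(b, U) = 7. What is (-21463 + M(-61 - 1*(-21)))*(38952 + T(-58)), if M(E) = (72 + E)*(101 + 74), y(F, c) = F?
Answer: -617007248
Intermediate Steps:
M(E) = 12600 + 175*E (M(E) = (72 + E)*175 = 12600 + 175*E)
T(k) = 2 + k (T(k) = (7 - 5) + k = 2 + k)
(-21463 + M(-61 - 1*(-21)))*(38952 + T(-58)) = (-21463 + (12600 + 175*(-61 - 1*(-21))))*(38952 + (2 - 58)) = (-21463 + (12600 + 175*(-61 + 21)))*(38952 - 56) = (-21463 + (12600 + 175*(-40)))*38896 = (-21463 + (12600 - 7000))*38896 = (-21463 + 5600)*38896 = -15863*38896 = -617007248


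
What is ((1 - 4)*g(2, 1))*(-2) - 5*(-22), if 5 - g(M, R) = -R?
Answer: 146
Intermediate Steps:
g(M, R) = 5 + R (g(M, R) = 5 - (-1)*R = 5 + R)
((1 - 4)*g(2, 1))*(-2) - 5*(-22) = ((1 - 4)*(5 + 1))*(-2) - 5*(-22) = -3*6*(-2) + 110 = -18*(-2) + 110 = 36 + 110 = 146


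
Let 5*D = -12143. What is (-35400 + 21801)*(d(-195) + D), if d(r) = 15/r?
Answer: 2146792536/65 ≈ 3.3028e+7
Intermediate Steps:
D = -12143/5 (D = (1/5)*(-12143) = -12143/5 ≈ -2428.6)
(-35400 + 21801)*(d(-195) + D) = (-35400 + 21801)*(15/(-195) - 12143/5) = -13599*(15*(-1/195) - 12143/5) = -13599*(-1/13 - 12143/5) = -13599*(-157864/65) = 2146792536/65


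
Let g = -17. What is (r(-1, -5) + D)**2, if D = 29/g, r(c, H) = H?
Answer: 12996/289 ≈ 44.969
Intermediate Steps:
D = -29/17 (D = 29/(-17) = 29*(-1/17) = -29/17 ≈ -1.7059)
(r(-1, -5) + D)**2 = (-5 - 29/17)**2 = (-114/17)**2 = 12996/289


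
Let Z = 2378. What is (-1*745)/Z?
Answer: -745/2378 ≈ -0.31329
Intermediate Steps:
(-1*745)/Z = -1*745/2378 = -745*1/2378 = -745/2378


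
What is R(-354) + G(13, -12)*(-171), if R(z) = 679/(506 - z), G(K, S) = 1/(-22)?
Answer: 80999/9460 ≈ 8.5623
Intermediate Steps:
G(K, S) = -1/22
R(-354) + G(13, -12)*(-171) = -679/(-506 - 354) - 1/22*(-171) = -679/(-860) + 171/22 = -679*(-1/860) + 171/22 = 679/860 + 171/22 = 80999/9460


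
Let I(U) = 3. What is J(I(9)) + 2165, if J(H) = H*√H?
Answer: 2165 + 3*√3 ≈ 2170.2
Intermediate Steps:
J(H) = H^(3/2)
J(I(9)) + 2165 = 3^(3/2) + 2165 = 3*√3 + 2165 = 2165 + 3*√3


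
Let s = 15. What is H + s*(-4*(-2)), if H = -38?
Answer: 82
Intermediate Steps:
H + s*(-4*(-2)) = -38 + 15*(-4*(-2)) = -38 + 15*8 = -38 + 120 = 82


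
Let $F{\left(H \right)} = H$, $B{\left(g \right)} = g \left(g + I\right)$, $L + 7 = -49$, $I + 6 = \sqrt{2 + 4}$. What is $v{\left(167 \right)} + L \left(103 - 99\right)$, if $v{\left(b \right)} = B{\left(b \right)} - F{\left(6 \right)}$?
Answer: $26657 + 167 \sqrt{6} \approx 27066.0$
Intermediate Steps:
$I = -6 + \sqrt{6}$ ($I = -6 + \sqrt{2 + 4} = -6 + \sqrt{6} \approx -3.5505$)
$L = -56$ ($L = -7 - 49 = -56$)
$B{\left(g \right)} = g \left(-6 + g + \sqrt{6}\right)$ ($B{\left(g \right)} = g \left(g - \left(6 - \sqrt{6}\right)\right) = g \left(-6 + g + \sqrt{6}\right)$)
$v{\left(b \right)} = -6 + b \left(-6 + b + \sqrt{6}\right)$ ($v{\left(b \right)} = b \left(-6 + b + \sqrt{6}\right) - 6 = -6 + b \left(-6 + b + \sqrt{6}\right)$)
$v{\left(167 \right)} + L \left(103 - 99\right) = \left(-6 + 167 \left(-6 + 167 + \sqrt{6}\right)\right) - 56 \left(103 - 99\right) = \left(-6 + 167 \left(161 + \sqrt{6}\right)\right) - 224 = \left(-6 + \left(26887 + 167 \sqrt{6}\right)\right) - 224 = \left(26881 + 167 \sqrt{6}\right) - 224 = 26657 + 167 \sqrt{6}$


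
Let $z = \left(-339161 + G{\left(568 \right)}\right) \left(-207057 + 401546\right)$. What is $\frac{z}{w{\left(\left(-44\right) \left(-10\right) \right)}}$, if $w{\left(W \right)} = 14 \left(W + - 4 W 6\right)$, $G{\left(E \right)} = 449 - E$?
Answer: $\frac{824827849}{1771} \approx 4.6574 \cdot 10^{5}$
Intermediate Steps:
$w{\left(W \right)} = - 322 W$ ($w{\left(W \right)} = 14 \left(W - 24 W\right) = 14 \left(- 23 W\right) = - 322 W$)
$z = -65986227920$ ($z = \left(-339161 + \left(449 - 568\right)\right) \left(-207057 + 401546\right) = \left(-339161 + \left(449 - 568\right)\right) 194489 = \left(-339161 - 119\right) 194489 = \left(-339280\right) 194489 = -65986227920$)
$\frac{z}{w{\left(\left(-44\right) \left(-10\right) \right)}} = - \frac{65986227920}{\left(-322\right) \left(\left(-44\right) \left(-10\right)\right)} = - \frac{65986227920}{\left(-322\right) 440} = - \frac{65986227920}{-141680} = \left(-65986227920\right) \left(- \frac{1}{141680}\right) = \frac{824827849}{1771}$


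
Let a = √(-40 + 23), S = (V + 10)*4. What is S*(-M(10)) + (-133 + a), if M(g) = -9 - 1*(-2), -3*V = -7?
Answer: 637/3 + I*√17 ≈ 212.33 + 4.1231*I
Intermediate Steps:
V = 7/3 (V = -⅓*(-7) = 7/3 ≈ 2.3333)
S = 148/3 (S = (7/3 + 10)*4 = (37/3)*4 = 148/3 ≈ 49.333)
a = I*√17 (a = √(-17) = I*√17 ≈ 4.1231*I)
M(g) = -7 (M(g) = -9 + 2 = -7)
S*(-M(10)) + (-133 + a) = 148*(-1*(-7))/3 + (-133 + I*√17) = (148/3)*7 + (-133 + I*√17) = 1036/3 + (-133 + I*√17) = 637/3 + I*√17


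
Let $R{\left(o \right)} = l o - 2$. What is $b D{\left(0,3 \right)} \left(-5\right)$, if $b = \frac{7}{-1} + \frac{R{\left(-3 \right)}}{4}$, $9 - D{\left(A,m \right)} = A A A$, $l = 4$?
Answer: $\frac{945}{2} \approx 472.5$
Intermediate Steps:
$D{\left(A,m \right)} = 9 - A^{3}$ ($D{\left(A,m \right)} = 9 - A A A = 9 - A^{2} A = 9 - A^{3}$)
$R{\left(o \right)} = -2 + 4 o$ ($R{\left(o \right)} = 4 o - 2 = -2 + 4 o$)
$b = - \frac{21}{2}$ ($b = \frac{7}{-1} + \frac{-2 + 4 \left(-3\right)}{4} = 7 \left(-1\right) + \left(-2 - 12\right) \frac{1}{4} = -7 - \frac{7}{2} = - \frac{21}{2} \approx -10.5$)
$b D{\left(0,3 \right)} \left(-5\right) = - \frac{21 \left(9 - 0^{3}\right)}{2} \left(-5\right) = - \frac{21 \left(9 - 0\right)}{2} \left(-5\right) = - \frac{21 \left(9 + 0\right)}{2} \left(-5\right) = \left(- \frac{21}{2}\right) 9 \left(-5\right) = \left(- \frac{189}{2}\right) \left(-5\right) = \frac{945}{2}$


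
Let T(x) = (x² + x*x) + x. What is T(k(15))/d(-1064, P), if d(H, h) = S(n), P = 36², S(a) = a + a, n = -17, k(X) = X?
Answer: -465/34 ≈ -13.676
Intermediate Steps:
S(a) = 2*a
P = 1296
d(H, h) = -34 (d(H, h) = 2*(-17) = -34)
T(x) = x + 2*x² (T(x) = (x² + x²) + x = 2*x² + x = x + 2*x²)
T(k(15))/d(-1064, P) = (15*(1 + 2*15))/(-34) = (15*(1 + 30))*(-1/34) = (15*31)*(-1/34) = 465*(-1/34) = -465/34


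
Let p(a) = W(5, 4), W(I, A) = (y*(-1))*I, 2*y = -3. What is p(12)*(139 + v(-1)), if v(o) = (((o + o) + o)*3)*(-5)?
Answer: 1380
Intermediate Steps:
y = -3/2 (y = (½)*(-3) = -3/2 ≈ -1.5000)
W(I, A) = 3*I/2 (W(I, A) = (-3/2*(-1))*I = 3*I/2)
p(a) = 15/2 (p(a) = (3/2)*5 = 15/2)
v(o) = -45*o (v(o) = ((2*o + o)*3)*(-5) = ((3*o)*3)*(-5) = (9*o)*(-5) = -45*o)
p(12)*(139 + v(-1)) = 15*(139 - 45*(-1))/2 = 15*(139 + 45)/2 = (15/2)*184 = 1380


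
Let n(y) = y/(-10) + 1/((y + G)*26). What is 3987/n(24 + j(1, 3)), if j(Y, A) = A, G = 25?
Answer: -26952120/18247 ≈ -1477.1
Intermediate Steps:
n(y) = -y/10 + 1/(26*(25 + y)) (n(y) = y/(-10) + 1/((y + 25)*26) = y*(-⅒) + (1/26)/(25 + y) = -y/10 + 1/(26*(25 + y)))
3987/n(24 + j(1, 3)) = 3987/(((5 - 325*(24 + 3) - 13*(24 + 3)²)/(130*(25 + (24 + 3))))) = 3987/(((5 - 325*27 - 13*27²)/(130*(25 + 27)))) = 3987/(((1/130)*(5 - 8775 - 13*729)/52)) = 3987/(((1/130)*(1/52)*(5 - 8775 - 9477))) = 3987/(((1/130)*(1/52)*(-18247))) = 3987/(-18247/6760) = 3987*(-6760/18247) = -26952120/18247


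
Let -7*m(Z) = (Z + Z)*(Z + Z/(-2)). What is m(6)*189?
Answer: -972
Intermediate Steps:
m(Z) = -Z²/7 (m(Z) = -(Z + Z)*(Z + Z/(-2))/7 = -2*Z*(Z + Z*(-½))/7 = -2*Z*(Z - Z/2)/7 = -2*Z*Z/2/7 = -Z²/7)
m(6)*189 = -⅐*6²*189 = -⅐*36*189 = -36/7*189 = -972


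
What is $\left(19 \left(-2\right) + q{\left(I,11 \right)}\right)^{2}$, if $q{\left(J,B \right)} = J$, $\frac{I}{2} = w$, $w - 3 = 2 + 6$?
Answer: $256$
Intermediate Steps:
$w = 11$ ($w = 3 + \left(2 + 6\right) = 3 + 8 = 11$)
$I = 22$ ($I = 2 \cdot 11 = 22$)
$\left(19 \left(-2\right) + q{\left(I,11 \right)}\right)^{2} = \left(19 \left(-2\right) + 22\right)^{2} = \left(-38 + 22\right)^{2} = \left(-16\right)^{2} = 256$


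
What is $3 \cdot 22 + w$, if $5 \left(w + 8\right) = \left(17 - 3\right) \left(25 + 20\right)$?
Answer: $184$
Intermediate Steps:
$w = 118$ ($w = -8 + \frac{\left(17 - 3\right) \left(25 + 20\right)}{5} = -8 + \frac{\left(17 + \left(-6 + 3\right)\right) 45}{5} = -8 + \frac{\left(17 - 3\right) 45}{5} = -8 + \frac{14 \cdot 45}{5} = -8 + \frac{1}{5} \cdot 630 = -8 + 126 = 118$)
$3 \cdot 22 + w = 3 \cdot 22 + 118 = 66 + 118 = 184$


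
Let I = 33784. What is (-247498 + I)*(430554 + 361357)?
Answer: -169242467454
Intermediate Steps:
(-247498 + I)*(430554 + 361357) = (-247498 + 33784)*(430554 + 361357) = -213714*791911 = -169242467454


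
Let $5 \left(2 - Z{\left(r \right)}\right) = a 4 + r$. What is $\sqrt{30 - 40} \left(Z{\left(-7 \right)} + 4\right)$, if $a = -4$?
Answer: $\frac{53 i \sqrt{10}}{5} \approx 33.52 i$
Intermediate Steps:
$Z{\left(r \right)} = \frac{26}{5} - \frac{r}{5}$ ($Z{\left(r \right)} = 2 - \frac{\left(-4\right) 4 + r}{5} = 2 - \frac{-16 + r}{5} = 2 - \left(- \frac{16}{5} + \frac{r}{5}\right) = \frac{26}{5} - \frac{r}{5}$)
$\sqrt{30 - 40} \left(Z{\left(-7 \right)} + 4\right) = \sqrt{30 - 40} \left(\left(\frac{26}{5} - - \frac{7}{5}\right) + 4\right) = \sqrt{-10} \left(\left(\frac{26}{5} + \frac{7}{5}\right) + 4\right) = i \sqrt{10} \left(\frac{33}{5} + 4\right) = i \sqrt{10} \cdot \frac{53}{5} = \frac{53 i \sqrt{10}}{5}$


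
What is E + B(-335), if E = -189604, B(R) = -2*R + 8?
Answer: -188926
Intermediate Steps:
B(R) = 8 - 2*R
E + B(-335) = -189604 + (8 - 2*(-335)) = -189604 + (8 + 670) = -189604 + 678 = -188926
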